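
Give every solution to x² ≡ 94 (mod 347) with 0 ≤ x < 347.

Since 347 ≡ 3 (mod 4), a square root of 94 is 94^((347+1)/4) = 94^87 mod 347.
Repeated squaring: 94^2≡161, 94^4≡243, 94^8≡59, 94^16≡11, 94^32≡121, 94^64≡67 (mod 347).
94^87 = 94^(64+16+4+2+1) ≡ 326 (mod 347).
Check: 326² = 106276 ≡ 94 (mod 347). The two roots are 21 and 326.

21, 326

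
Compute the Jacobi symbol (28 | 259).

0

Pull out 2^2: since 259 ≡ 3 (mod 8), (2/259) = -1, so (2/259)^2 = +1.
Reciprocity: 7 ≡ 3 and 259 ≡ 3 (mod 4), so (7/259) = −(259/7).
Reduce top mod 7: now compute (0/7).
Top reduces to 0: gcd > 1, so the symbol is 0.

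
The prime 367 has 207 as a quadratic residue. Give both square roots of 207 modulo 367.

Since 367 ≡ 3 (mod 4), a square root of 207 is 207^((367+1)/4) = 207^92 mod 367.
Repeated squaring: 207^2≡277, 207^4≡26, 207^8≡309, 207^16≡61, 207^32≡51, 207^64≡32 (mod 367).
207^92 = 207^(64+16+8+4) ≡ 91 (mod 367).
Check: 91² = 8281 ≡ 207 (mod 367). The two roots are 91 and 276.

91, 276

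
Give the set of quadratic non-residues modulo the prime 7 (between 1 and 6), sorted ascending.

3 5 6

Square k = 1,…,3 (k and 7−k give the same square):
1²=1, 2²=4, 3²≡2 (mod 7).
The residues are {1, 2, 4}; the non-residues are the remaining 3 nonzero classes.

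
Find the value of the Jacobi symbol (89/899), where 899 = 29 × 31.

1

Reciprocity: 89 ≡ 1 and 899 ≡ 3 (mod 4), so (89/899) = +(899/89).
Reduce top mod 89: now compute (9/89).
Reciprocity: 9 ≡ 1 and 89 ≡ 1 (mod 4), so (9/89) = +(89/9).
Reduce top mod 9: now compute (8/9).
Pull out 2^3: since 9 ≡ 1 (mod 8), (2/9) = +1, so (2/9)^3 = +1.
Reached (1/9) = 1. Collecting the sign flips along the way, the symbol is +1.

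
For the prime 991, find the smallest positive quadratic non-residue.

(2/991) = +1, so 2 is a residue.
(3/991) = −1, so 3 is the smallest positive non-residue mod 991.

3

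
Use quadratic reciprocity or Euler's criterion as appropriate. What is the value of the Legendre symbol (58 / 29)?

First reduce: 58 ≡ 0 (mod 29).
Top reduces to 0: gcd > 1, so the symbol is 0.

0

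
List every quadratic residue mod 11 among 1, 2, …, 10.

Square k = 1,…,5 (k and 11−k give the same square):
1²=1, 2²=4, 3²=9, 4²≡5, 5²≡3 (mod 11).
So the quadratic residues mod 11 are {1, 3, 4, 5, 9}.

1 3 4 5 9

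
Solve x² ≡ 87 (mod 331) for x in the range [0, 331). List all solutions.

114, 217

Since 331 ≡ 3 (mod 4), a square root of 87 is 87^((331+1)/4) = 87^83 mod 331.
Repeated squaring: 87^2≡287, 87^4≡281, 87^8≡183, 87^16≡58, 87^32≡54, 87^64≡268 (mod 331).
87^83 = 87^(64+16+2+1) ≡ 114 (mod 331).
Check: 114² = 12996 ≡ 87 (mod 331). The two roots are 114 and 217.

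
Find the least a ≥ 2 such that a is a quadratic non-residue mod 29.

2

(2/29) = −1, so 2 is the smallest positive non-residue mod 29.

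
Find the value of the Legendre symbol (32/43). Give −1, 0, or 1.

Pull out 2^5: since 43 ≡ 3 (mod 8), (2/43) = -1, so (2/43)^5 = -1.
Reached (1/43) = 1. Collecting the sign flips along the way, the symbol is -1.

-1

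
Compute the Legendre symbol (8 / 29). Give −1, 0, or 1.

Euler's criterion: (8/29) ≡ 8^14 (mod 29).
8^2 ≡ 6 (mod 29)
8^4 ≡ 7 (mod 29)
8^8 ≡ 20 (mod 29)
8^14 = 8^(8+4+2) ≡ 28 (mod 29).
Result is 28 ≡ −1, so (8/29) = −1.

-1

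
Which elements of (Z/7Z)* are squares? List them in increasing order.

1 2 4

Square k = 1,…,3 (k and 7−k give the same square):
1²=1, 2²=4, 3²≡2 (mod 7).
So the quadratic residues mod 7 are {1, 2, 4}.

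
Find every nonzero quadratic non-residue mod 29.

Square k = 1,…,14 (k and 29−k give the same square):
1²=1, 2²=4, 3²=9, 4²=16, 5²=25, 6²≡7, 7²≡20, 8²≡6, 9²≡23, 10²≡13, 11²≡5, 12²≡28, 13²≡24, 14²≡22 (mod 29).
The residues are {1, 4, 5, 6, 7, 9, 13, 16, 20, 22, 23, 24, 25, 28}; the non-residues are the remaining 14 nonzero classes.

2 3 8 10 11 12 14 15 17 18 19 21 26 27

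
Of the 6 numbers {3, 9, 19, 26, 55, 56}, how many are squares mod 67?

(3/67) = -1 → non-residue.
(9/67) = +1 → QR.
(19/67) = +1 → QR.
(26/67) = +1 → QR.
(55/67) = +1 → QR.
(56/67) = +1 → QR.
Total quadratic residues among the 6: 5.

5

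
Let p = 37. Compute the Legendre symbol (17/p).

-1

Reciprocity: 17 ≡ 1 and 37 ≡ 1 (mod 4), so (17/37) = +(37/17).
Reduce top mod 17: now compute (3/17).
Reciprocity: 3 ≡ 3 and 17 ≡ 1 (mod 4), so (3/17) = +(17/3).
Reduce top mod 3: now compute (2/3).
Pull out 2: since 3 ≡ 3 (mod 8), (2/3) = -1.
Reached (1/3) = 1. Collecting the sign flips along the way, the symbol is -1.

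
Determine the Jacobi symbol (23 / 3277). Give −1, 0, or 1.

-1

Reciprocity: 23 ≡ 3 and 3277 ≡ 1 (mod 4), so (23/3277) = +(3277/23).
Reduce top mod 23: now compute (11/23).
Reciprocity: 11 ≡ 3 and 23 ≡ 3 (mod 4), so (11/23) = −(23/11).
Reduce top mod 11: now compute (1/11).
Reached (1/11) = 1. Collecting the sign flips along the way, the symbol is -1.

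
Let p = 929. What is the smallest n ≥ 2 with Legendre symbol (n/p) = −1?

(2/929) = +1, so 2 is a residue.
(3/929) = −1, so 3 is the smallest positive non-residue mod 929.

3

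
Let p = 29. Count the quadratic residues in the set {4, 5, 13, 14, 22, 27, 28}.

(4/29) = +1 → QR.
(5/29) = +1 → QR.
(13/29) = +1 → QR.
(14/29) = -1 → non-residue.
(22/29) = +1 → QR.
(27/29) = -1 → non-residue.
(28/29) = +1 → QR.
Total quadratic residues among the 7: 5.

5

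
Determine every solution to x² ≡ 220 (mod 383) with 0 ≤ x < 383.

Since 383 ≡ 3 (mod 4), a square root of 220 is 220^((383+1)/4) = 220^96 mod 383.
Repeated squaring: 220^2≡142, 220^4≡248, 220^8≡224, 220^16≡3, 220^32≡9, 220^64≡81 (mod 383).
220^96 = 220^(64+32) ≡ 346 (mod 383).
Check: 346² = 119716 ≡ 220 (mod 383). The two roots are 37 and 346.

37, 346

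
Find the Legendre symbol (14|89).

-1

Euler's criterion: (14/89) ≡ 14^44 (mod 89).
14^2 ≡ 18 (mod 89)
14^4 ≡ 57 (mod 89)
14^8 ≡ 45 (mod 89)
14^16 ≡ 67 (mod 89)
14^32 ≡ 39 (mod 89)
14^44 = 14^(32+8+4) ≡ 88 (mod 89).
Result is 88 ≡ −1, so (14/89) = −1.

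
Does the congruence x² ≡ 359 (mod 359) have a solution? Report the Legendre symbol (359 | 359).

0

First reduce: 359 ≡ 0 (mod 359).
Top reduces to 0: gcd > 1, so the symbol is 0.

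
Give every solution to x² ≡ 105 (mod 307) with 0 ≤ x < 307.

64, 243

Since 307 ≡ 3 (mod 4), a square root of 105 is 105^((307+1)/4) = 105^77 mod 307.
Repeated squaring: 105^2≡280, 105^4≡115, 105^8≡24, 105^16≡269, 105^32≡216, 105^64≡299 (mod 307).
105^77 = 105^(64+8+4+1) ≡ 64 (mod 307).
Check: 64² = 4096 ≡ 105 (mod 307). The two roots are 64 and 243.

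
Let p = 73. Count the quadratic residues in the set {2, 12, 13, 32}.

3

(2/73) = +1 → QR.
(12/73) = +1 → QR.
(13/73) = -1 → non-residue.
(32/73) = +1 → QR.
Total quadratic residues among the 4: 3.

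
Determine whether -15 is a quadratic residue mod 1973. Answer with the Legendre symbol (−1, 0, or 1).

1

First reduce: -15 ≡ 1958 (mod 1973).
Pull out 2: since 1973 ≡ 5 (mod 8), (2/1973) = -1.
Reciprocity: 979 ≡ 3 and 1973 ≡ 1 (mod 4), so (979/1973) = +(1973/979).
Reduce top mod 979: now compute (15/979).
Reciprocity: 15 ≡ 3 and 979 ≡ 3 (mod 4), so (15/979) = −(979/15).
Reduce top mod 15: now compute (4/15).
Pull out 2^2: since 15 ≡ 7 (mod 8), (2/15) = +1, so (2/15)^2 = +1.
Reached (1/15) = 1. Collecting the sign flips along the way, the symbol is +1.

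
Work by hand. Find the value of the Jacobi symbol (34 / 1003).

0

Pull out 2: since 1003 ≡ 3 (mod 8), (2/1003) = -1.
Reciprocity: 17 ≡ 1 and 1003 ≡ 3 (mod 4), so (17/1003) = +(1003/17).
Reduce top mod 17: now compute (0/17).
Top reduces to 0: gcd > 1, so the symbol is 0.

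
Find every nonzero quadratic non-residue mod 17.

3,5,6,7,10,11,12,14

Square k = 1,…,8 (k and 17−k give the same square):
1²=1, 2²=4, 3²=9, 4²=16, 5²≡8, 6²≡2, 7²≡15, 8²≡13 (mod 17).
The residues are {1, 2, 4, 8, 9, 13, 15, 16}; the non-residues are the remaining 8 nonzero classes.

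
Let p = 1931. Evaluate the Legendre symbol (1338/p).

Pull out 2: since 1931 ≡ 3 (mod 8), (2/1931) = -1.
Reciprocity: 669 ≡ 1 and 1931 ≡ 3 (mod 4), so (669/1931) = +(1931/669).
Reduce top mod 669: now compute (593/669).
Reciprocity: 593 ≡ 1 and 669 ≡ 1 (mod 4), so (593/669) = +(669/593).
Reduce top mod 593: now compute (76/593).
Pull out 2^2: since 593 ≡ 1 (mod 8), (2/593) = +1, so (2/593)^2 = +1.
Reciprocity: 19 ≡ 3 and 593 ≡ 1 (mod 4), so (19/593) = +(593/19).
Reduce top mod 19: now compute (4/19).
Pull out 2^2: since 19 ≡ 3 (mod 8), (2/19) = -1, so (2/19)^2 = +1.
Reached (1/19) = 1. Collecting the sign flips along the way, the symbol is -1.

-1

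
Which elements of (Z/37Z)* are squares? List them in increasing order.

1,3,4,7,9,10,11,12,16,21,25,26,27,28,30,33,34,36

Square k = 1,…,18 (k and 37−k give the same square):
1²=1, 2²=4, 3²=9, 4²=16, 5²=25, 6²=36, 7²≡12, 8²≡27, 9²≡7, 10²≡26, 11²≡10, 12²≡33, 13²≡21, 14²≡11, 15²≡3, 16²≡34, 17²≡30, 18²≡28 (mod 37).
So the quadratic residues mod 37 are {1, 3, 4, 7, 9, 10, 11, 12, 16, 21, 25, 26, 27, 28, 30, 33, 34, 36}.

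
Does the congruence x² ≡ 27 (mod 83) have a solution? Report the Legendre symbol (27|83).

1

Euler's criterion: (27/83) ≡ 27^41 (mod 83).
27^2 ≡ 65 (mod 83)
27^4 ≡ 75 (mod 83)
27^8 ≡ 64 (mod 83)
27^16 ≡ 29 (mod 83)
27^32 ≡ 11 (mod 83)
27^41 = 27^(32+8+1) ≡ 1 (mod 83).
Result is 1, so (27/83) = 1.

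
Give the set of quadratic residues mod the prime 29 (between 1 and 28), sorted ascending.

1 4 5 6 7 9 13 16 20 22 23 24 25 28

Square k = 1,…,14 (k and 29−k give the same square):
1²=1, 2²=4, 3²=9, 4²=16, 5²=25, 6²≡7, 7²≡20, 8²≡6, 9²≡23, 10²≡13, 11²≡5, 12²≡28, 13²≡24, 14²≡22 (mod 29).
So the quadratic residues mod 29 are {1, 4, 5, 6, 7, 9, 13, 16, 20, 22, 23, 24, 25, 28}.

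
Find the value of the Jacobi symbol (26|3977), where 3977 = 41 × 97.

Pull out 2: since 3977 ≡ 1 (mod 8), (2/3977) = +1.
Reciprocity: 13 ≡ 1 and 3977 ≡ 1 (mod 4), so (13/3977) = +(3977/13).
Reduce top mod 13: now compute (12/13).
Pull out 2^2: since 13 ≡ 5 (mod 8), (2/13) = -1, so (2/13)^2 = +1.
Reciprocity: 3 ≡ 3 and 13 ≡ 1 (mod 4), so (3/13) = +(13/3).
Reduce top mod 3: now compute (1/3).
Reached (1/3) = 1. Collecting the sign flips along the way, the symbol is +1.

1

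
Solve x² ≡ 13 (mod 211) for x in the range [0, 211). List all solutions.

60, 151

Since 211 ≡ 3 (mod 4), a square root of 13 is 13^((211+1)/4) = 13^53 mod 211.
Repeated squaring: 13^2≡169, 13^4≡76, 13^8≡79, 13^16≡122, 13^32≡114 (mod 211).
13^53 = 13^(32+16+4+1) ≡ 151 (mod 211).
Check: 151² = 22801 ≡ 13 (mod 211). The two roots are 60 and 151.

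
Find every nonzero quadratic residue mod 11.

1 3 4 5 9

Square k = 1,…,5 (k and 11−k give the same square):
1²=1, 2²=4, 3²=9, 4²≡5, 5²≡3 (mod 11).
So the quadratic residues mod 11 are {1, 3, 4, 5, 9}.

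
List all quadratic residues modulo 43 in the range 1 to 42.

1 4 6 9 10 11 13 14 15 16 17 21 23 24 25 31 35 36 38 40 41

Square k = 1,…,21 (k and 43−k give the same square):
1²=1, 2²=4, 3²=9, 4²=16, 5²=25, 6²=36, 7²≡6, 8²≡21, 9²≡38, 10²≡14, 11²≡35, 12²≡15, 13²≡40, 14²≡24, 15²≡10, 16²≡41, 17²≡31, 18²≡23, 19²≡17, 20²≡13, 21²≡11 (mod 43).
So the quadratic residues mod 43 are {1, 4, 6, 9, 10, 11, 13, 14, 15, 16, 17, 21, 23, 24, 25, 31, 35, 36, 38, 40, 41}.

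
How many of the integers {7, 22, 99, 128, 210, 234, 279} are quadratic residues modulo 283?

2

(7/283) = +1 → QR.
(22/283) = -1 → non-residue.
(99/283) = +1 → QR.
(128/283) = -1 → non-residue.
(210/283) = -1 → non-residue.
(234/283) = -1 → non-residue.
(279/283) = -1 → non-residue.
Total quadratic residues among the 7: 2.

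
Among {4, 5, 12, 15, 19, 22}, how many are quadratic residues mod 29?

(4/29) = +1 → QR.
(5/29) = +1 → QR.
(12/29) = -1 → non-residue.
(15/29) = -1 → non-residue.
(19/29) = -1 → non-residue.
(22/29) = +1 → QR.
Total quadratic residues among the 6: 3.

3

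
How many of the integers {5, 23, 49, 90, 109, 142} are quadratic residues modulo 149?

3

(5/149) = +1 → QR.
(23/149) = -1 → non-residue.
(49/149) = +1 → QR.
(90/149) = -1 → non-residue.
(109/149) = -1 → non-residue.
(142/149) = +1 → QR.
Total quadratic residues among the 6: 3.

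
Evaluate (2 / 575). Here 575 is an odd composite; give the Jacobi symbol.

1

Pull out 2: since 575 ≡ 7 (mod 8), (2/575) = +1.
Reached (1/575) = 1. Collecting the sign flips along the way, the symbol is +1.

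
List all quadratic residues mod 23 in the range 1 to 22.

Square k = 1,…,11 (k and 23−k give the same square):
1²=1, 2²=4, 3²=9, 4²=16, 5²≡2, 6²≡13, 7²≡3, 8²≡18, 9²≡12, 10²≡8, 11²≡6 (mod 23).
So the quadratic residues mod 23 are {1, 2, 3, 4, 6, 8, 9, 12, 13, 16, 18}.

1, 2, 3, 4, 6, 8, 9, 12, 13, 16, 18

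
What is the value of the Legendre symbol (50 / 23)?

Euler's criterion: (50/23) ≡ 4^11 (mod 23).
4^2 ≡ 16 (mod 23)
4^4 ≡ 3 (mod 23)
4^8 ≡ 9 (mod 23)
4^11 = 4^(8+2+1) ≡ 1 (mod 23).
Result is 1, so (50/23) = 1.

1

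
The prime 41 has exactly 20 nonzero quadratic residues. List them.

Square k = 1,…,20 (k and 41−k give the same square):
1²=1, 2²=4, 3²=9, 4²=16, 5²=25, 6²=36, 7²≡8, 8²≡23, 9²≡40, 10²≡18, 11²≡39, 12²≡21, 13²≡5, 14²≡32, 15²≡20, 16²≡10, 17²≡2, 18²≡37, 19²≡33, 20²≡31 (mod 41).
So the quadratic residues mod 41 are {1, 2, 4, 5, 8, 9, 10, 16, 18, 20, 21, 23, 25, 31, 32, 33, 36, 37, 39, 40}.

1 2 4 5 8 9 10 16 18 20 21 23 25 31 32 33 36 37 39 40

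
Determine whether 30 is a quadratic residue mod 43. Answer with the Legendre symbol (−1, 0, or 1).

-1

Pull out 2: since 43 ≡ 3 (mod 8), (2/43) = -1.
Reciprocity: 15 ≡ 3 and 43 ≡ 3 (mod 4), so (15/43) = −(43/15).
Reduce top mod 15: now compute (13/15).
Reciprocity: 13 ≡ 1 and 15 ≡ 3 (mod 4), so (13/15) = +(15/13).
Reduce top mod 13: now compute (2/13).
Pull out 2: since 13 ≡ 5 (mod 8), (2/13) = -1.
Reached (1/13) = 1. Collecting the sign flips along the way, the symbol is -1.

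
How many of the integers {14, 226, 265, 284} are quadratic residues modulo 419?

1

(14/419) = -1 → non-residue.
(226/419) = +1 → QR.
(265/419) = -1 → non-residue.
(284/419) = -1 → non-residue.
Total quadratic residues among the 4: 1.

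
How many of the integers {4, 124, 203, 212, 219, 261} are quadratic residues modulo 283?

3

(4/283) = +1 → QR.
(124/283) = -1 → non-residue.
(203/283) = +1 → QR.
(212/283) = -1 → non-residue.
(219/283) = -1 → non-residue.
(261/283) = +1 → QR.
Total quadratic residues among the 6: 3.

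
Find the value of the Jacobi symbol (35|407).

1

Reciprocity: 35 ≡ 3 and 407 ≡ 3 (mod 4), so (35/407) = −(407/35).
Reduce top mod 35: now compute (22/35).
Pull out 2: since 35 ≡ 3 (mod 8), (2/35) = -1.
Reciprocity: 11 ≡ 3 and 35 ≡ 3 (mod 4), so (11/35) = −(35/11).
Reduce top mod 11: now compute (2/11).
Pull out 2: since 11 ≡ 3 (mod 8), (2/11) = -1.
Reached (1/11) = 1. Collecting the sign flips along the way, the symbol is +1.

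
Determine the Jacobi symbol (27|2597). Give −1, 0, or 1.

Reciprocity: 27 ≡ 3 and 2597 ≡ 1 (mod 4), so (27/2597) = +(2597/27).
Reduce top mod 27: now compute (5/27).
Reciprocity: 5 ≡ 1 and 27 ≡ 3 (mod 4), so (5/27) = +(27/5).
Reduce top mod 5: now compute (2/5).
Pull out 2: since 5 ≡ 5 (mod 8), (2/5) = -1.
Reached (1/5) = 1. Collecting the sign flips along the way, the symbol is -1.

-1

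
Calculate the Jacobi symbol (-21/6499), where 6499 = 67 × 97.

First reduce: -21 ≡ 6478 (mod 6499).
Pull out 2: since 6499 ≡ 3 (mod 8), (2/6499) = -1.
Reciprocity: 3239 ≡ 3 and 6499 ≡ 3 (mod 4), so (3239/6499) = −(6499/3239).
Reduce top mod 3239: now compute (21/3239).
Reciprocity: 21 ≡ 1 and 3239 ≡ 3 (mod 4), so (21/3239) = +(3239/21).
Reduce top mod 21: now compute (5/21).
Reciprocity: 5 ≡ 1 and 21 ≡ 1 (mod 4), so (5/21) = +(21/5).
Reduce top mod 5: now compute (1/5).
Reached (1/5) = 1. Collecting the sign flips along the way, the symbol is +1.

1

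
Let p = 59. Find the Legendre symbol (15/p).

Reciprocity: 15 ≡ 3 and 59 ≡ 3 (mod 4), so (15/59) = −(59/15).
Reduce top mod 15: now compute (14/15).
Pull out 2: since 15 ≡ 7 (mod 8), (2/15) = +1.
Reciprocity: 7 ≡ 3 and 15 ≡ 3 (mod 4), so (7/15) = −(15/7).
Reduce top mod 7: now compute (1/7).
Reached (1/7) = 1. Collecting the sign flips along the way, the symbol is +1.

1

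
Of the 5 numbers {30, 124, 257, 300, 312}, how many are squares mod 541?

3

(30/541) = -1 → non-residue.
(124/541) = +1 → QR.
(257/541) = -1 → non-residue.
(300/541) = +1 → QR.
(312/541) = +1 → QR.
Total quadratic residues among the 5: 3.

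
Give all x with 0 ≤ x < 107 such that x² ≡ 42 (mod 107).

Since 107 ≡ 3 (mod 4), a square root of 42 is 42^((107+1)/4) = 42^27 mod 107.
Repeated squaring: 42^2≡52, 42^4≡29, 42^8≡92, 42^16≡11 (mod 107).
42^27 = 42^(16+8+2+1) ≡ 16 (mod 107).
Check: 16² = 256 ≡ 42 (mod 107). The two roots are 16 and 91.

16, 91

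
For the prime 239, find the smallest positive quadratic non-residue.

7

(2/239) = +1, so 2 is a residue.
(3/239) = +1, so 3 is a residue.
(4/239) = +1, so 4 is a residue.
(5/239) = +1, so 5 is a residue.
(6/239) = +1, so 6 is a residue.
(7/239) = −1, so 7 is the smallest positive non-residue mod 239.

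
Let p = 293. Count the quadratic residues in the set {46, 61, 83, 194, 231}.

3

(46/293) = +1 → QR.
(61/293) = +1 → QR.
(83/293) = +1 → QR.
(194/293) = -1 → non-residue.
(231/293) = -1 → non-residue.
Total quadratic residues among the 5: 3.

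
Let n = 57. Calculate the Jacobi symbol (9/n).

0

Reciprocity: 9 ≡ 1 and 57 ≡ 1 (mod 4), so (9/57) = +(57/9).
Reduce top mod 9: now compute (3/9).
Reciprocity: 3 ≡ 3 and 9 ≡ 1 (mod 4), so (3/9) = +(9/3).
Reduce top mod 3: now compute (0/3).
Top reduces to 0: gcd > 1, so the symbol is 0.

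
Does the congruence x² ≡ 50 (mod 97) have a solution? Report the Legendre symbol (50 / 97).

Euler's criterion: (50/97) ≡ 50^48 (mod 97).
50^2 ≡ 75 (mod 97)
50^4 ≡ 96 (mod 97)
50^8 ≡ 1 (mod 97)
50^16 ≡ 1 (mod 97)
50^32 ≡ 1 (mod 97)
50^48 = 50^(32+16) ≡ 1 (mod 97).
Result is 1, so (50/97) = 1.

1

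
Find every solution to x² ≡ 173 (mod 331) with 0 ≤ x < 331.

156, 175

Since 331 ≡ 3 (mod 4), a square root of 173 is 173^((331+1)/4) = 173^83 mod 331.
Repeated squaring: 173^2≡139, 173^4≡123, 173^8≡234, 173^16≡141, 173^32≡21, 173^64≡110 (mod 331).
173^83 = 173^(64+16+2+1) ≡ 156 (mod 331).
Check: 156² = 24336 ≡ 173 (mod 331). The two roots are 156 and 175.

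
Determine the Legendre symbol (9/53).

Reciprocity: 9 ≡ 1 and 53 ≡ 1 (mod 4), so (9/53) = +(53/9).
Reduce top mod 9: now compute (8/9).
Pull out 2^3: since 9 ≡ 1 (mod 8), (2/9) = +1, so (2/9)^3 = +1.
Reached (1/9) = 1. Collecting the sign flips along the way, the symbol is +1.

1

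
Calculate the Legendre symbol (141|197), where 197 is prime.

Euler's criterion: (141/197) ≡ 141^98 (mod 197).
141^2 ≡ 181 (mod 197)
141^4 ≡ 59 (mod 197)
141^8 ≡ 132 (mod 197)
141^16 ≡ 88 (mod 197)
141^32 ≡ 61 (mod 197)
141^64 ≡ 175 (mod 197)
141^98 = 141^(64+32+2) ≡ 196 (mod 197).
Result is 196 ≡ −1, so (141/197) = −1.

-1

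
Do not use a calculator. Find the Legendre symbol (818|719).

-1

Euler's criterion: (818/719) ≡ 99^359 (mod 719).
99^2 ≡ 454 (mod 719)
99^4 ≡ 482 (mod 719)
99^8 ≡ 87 (mod 719)
99^16 ≡ 379 (mod 719)
99^32 ≡ 560 (mod 719)
99^64 ≡ 116 (mod 719)
99^128 ≡ 514 (mod 719)
99^256 ≡ 323 (mod 719)
99^359 = 99^(256+64+32+4+2+1) ≡ 718 (mod 719).
Result is 718 ≡ −1, so (818/719) = −1.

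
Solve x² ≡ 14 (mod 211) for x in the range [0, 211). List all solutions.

15, 196

Since 211 ≡ 3 (mod 4), a square root of 14 is 14^((211+1)/4) = 14^53 mod 211.
Repeated squaring: 14^2≡196, 14^4≡14, 14^8≡196, 14^16≡14, 14^32≡196 (mod 211).
14^53 = 14^(32+16+4+1) ≡ 196 (mod 211).
Check: 196² = 38416 ≡ 14 (mod 211). The two roots are 15 and 196.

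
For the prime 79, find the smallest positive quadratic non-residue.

3

(2/79) = +1, so 2 is a residue.
(3/79) = −1, so 3 is the smallest positive non-residue mod 79.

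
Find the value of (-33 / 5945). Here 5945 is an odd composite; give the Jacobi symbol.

First reduce: -33 ≡ 5912 (mod 5945).
Pull out 2^3: since 5945 ≡ 1 (mod 8), (2/5945) = +1, so (2/5945)^3 = +1.
Reciprocity: 739 ≡ 3 and 5945 ≡ 1 (mod 4), so (739/5945) = +(5945/739).
Reduce top mod 739: now compute (33/739).
Reciprocity: 33 ≡ 1 and 739 ≡ 3 (mod 4), so (33/739) = +(739/33).
Reduce top mod 33: now compute (13/33).
Reciprocity: 13 ≡ 1 and 33 ≡ 1 (mod 4), so (13/33) = +(33/13).
Reduce top mod 13: now compute (7/13).
Reciprocity: 7 ≡ 3 and 13 ≡ 1 (mod 4), so (7/13) = +(13/7).
Reduce top mod 7: now compute (6/7).
Pull out 2: since 7 ≡ 7 (mod 8), (2/7) = +1.
Reciprocity: 3 ≡ 3 and 7 ≡ 3 (mod 4), so (3/7) = −(7/3).
Reduce top mod 3: now compute (1/3).
Reached (1/3) = 1. Collecting the sign flips along the way, the symbol is -1.

-1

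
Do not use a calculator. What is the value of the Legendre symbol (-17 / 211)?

1

Euler's criterion: (-17/211) ≡ 194^105 (mod 211).
194^2 ≡ 78 (mod 211)
194^4 ≡ 176 (mod 211)
194^8 ≡ 170 (mod 211)
194^16 ≡ 204 (mod 211)
194^32 ≡ 49 (mod 211)
194^64 ≡ 80 (mod 211)
194^105 = 194^(64+32+8+1) ≡ 1 (mod 211).
Result is 1, so (-17/211) = 1.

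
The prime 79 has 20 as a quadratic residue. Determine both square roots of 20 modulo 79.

39, 40

Since 79 ≡ 3 (mod 4), a square root of 20 is 20^((79+1)/4) = 20^20 mod 79.
Repeated squaring: 20^2≡5, 20^4≡25, 20^8≡72, 20^16≡49 (mod 79).
20^20 = 20^(16+4) ≡ 40 (mod 79).
Check: 40² = 1600 ≡ 20 (mod 79). The two roots are 39 and 40.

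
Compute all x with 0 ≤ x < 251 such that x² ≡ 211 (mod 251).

100, 151

Since 251 ≡ 3 (mod 4), a square root of 211 is 211^((251+1)/4) = 211^63 mod 251.
Repeated squaring: 211^2≡94, 211^4≡51, 211^8≡91, 211^16≡249, 211^32≡4 (mod 251).
211^63 = 211^(32+16+8+4+2+1) ≡ 100 (mod 251).
Check: 100² = 10000 ≡ 211 (mod 251). The two roots are 100 and 151.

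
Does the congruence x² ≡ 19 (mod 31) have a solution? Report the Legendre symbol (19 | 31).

1

Reciprocity: 19 ≡ 3 and 31 ≡ 3 (mod 4), so (19/31) = −(31/19).
Reduce top mod 19: now compute (12/19).
Pull out 2^2: since 19 ≡ 3 (mod 8), (2/19) = -1, so (2/19)^2 = +1.
Reciprocity: 3 ≡ 3 and 19 ≡ 3 (mod 4), so (3/19) = −(19/3).
Reduce top mod 3: now compute (1/3).
Reached (1/3) = 1. Collecting the sign flips along the way, the symbol is +1.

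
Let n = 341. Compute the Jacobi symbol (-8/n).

-1

First reduce: -8 ≡ 333 (mod 341).
Reciprocity: 333 ≡ 1 and 341 ≡ 1 (mod 4), so (333/341) = +(341/333).
Reduce top mod 333: now compute (8/333).
Pull out 2^3: since 333 ≡ 5 (mod 8), (2/333) = -1, so (2/333)^3 = -1.
Reached (1/333) = 1. Collecting the sign flips along the way, the symbol is -1.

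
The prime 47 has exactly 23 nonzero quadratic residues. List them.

1 2 3 4 6 7 8 9 12 14 16 17 18 21 24 25 27 28 32 34 36 37 42

Square k = 1,…,23 (k and 47−k give the same square):
1²=1, 2²=4, 3²=9, 4²=16, 5²=25, 6²=36, 7²≡2, 8²≡17, 9²≡34, 10²≡6, 11²≡27, 12²≡3, 13²≡28, 14²≡8, 15²≡37, 16²≡21, 17²≡7, 18²≡42, 19²≡32, 20²≡24, 21²≡18, 22²≡14, 23²≡12 (mod 47).
So the quadratic residues mod 47 are {1, 2, 3, 4, 6, 7, 8, 9, 12, 14, 16, 17, 18, 21, 24, 25, 27, 28, 32, 34, 36, 37, 42}.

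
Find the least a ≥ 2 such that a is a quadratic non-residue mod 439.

(2/439) = +1, so 2 is a residue.
(3/439) = −1, so 3 is the smallest positive non-residue mod 439.

3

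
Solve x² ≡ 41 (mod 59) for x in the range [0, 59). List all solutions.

10, 49

Since 59 ≡ 3 (mod 4), a square root of 41 is 41^((59+1)/4) = 41^15 mod 59.
Repeated squaring: 41^2≡29, 41^4≡15, 41^8≡48 (mod 59).
41^15 = 41^(8+4+2+1) ≡ 49 (mod 59).
Check: 49² = 2401 ≡ 41 (mod 59). The two roots are 10 and 49.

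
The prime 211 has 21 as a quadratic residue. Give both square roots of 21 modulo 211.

Since 211 ≡ 3 (mod 4), a square root of 21 is 21^((211+1)/4) = 21^53 mod 211.
Repeated squaring: 21^2≡19, 21^4≡150, 21^8≡134, 21^16≡21, 21^32≡19 (mod 211).
21^53 = 21^(32+16+4+1) ≡ 134 (mod 211).
Check: 134² = 17956 ≡ 21 (mod 211). The two roots are 77 and 134.

77, 134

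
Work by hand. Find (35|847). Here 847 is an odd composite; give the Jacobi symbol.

0

Reciprocity: 35 ≡ 3 and 847 ≡ 3 (mod 4), so (35/847) = −(847/35).
Reduce top mod 35: now compute (7/35).
Reciprocity: 7 ≡ 3 and 35 ≡ 3 (mod 4), so (7/35) = −(35/7).
Reduce top mod 7: now compute (0/7).
Top reduces to 0: gcd > 1, so the symbol is 0.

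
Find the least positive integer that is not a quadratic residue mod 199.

(2/199) = +1, so 2 is a residue.
(3/199) = −1, so 3 is the smallest positive non-residue mod 199.

3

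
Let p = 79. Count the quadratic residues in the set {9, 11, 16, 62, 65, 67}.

6

(9/79) = +1 → QR.
(11/79) = +1 → QR.
(16/79) = +1 → QR.
(62/79) = +1 → QR.
(65/79) = +1 → QR.
(67/79) = +1 → QR.
Total quadratic residues among the 6: 6.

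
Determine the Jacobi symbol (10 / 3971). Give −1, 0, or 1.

-1

Pull out 2: since 3971 ≡ 3 (mod 8), (2/3971) = -1.
Reciprocity: 5 ≡ 1 and 3971 ≡ 3 (mod 4), so (5/3971) = +(3971/5).
Reduce top mod 5: now compute (1/5).
Reached (1/5) = 1. Collecting the sign flips along the way, the symbol is -1.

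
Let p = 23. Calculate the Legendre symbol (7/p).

-1

Reciprocity: 7 ≡ 3 and 23 ≡ 3 (mod 4), so (7/23) = −(23/7).
Reduce top mod 7: now compute (2/7).
Pull out 2: since 7 ≡ 7 (mod 8), (2/7) = +1.
Reached (1/7) = 1. Collecting the sign flips along the way, the symbol is -1.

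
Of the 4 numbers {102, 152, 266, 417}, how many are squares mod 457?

3

(102/457) = +1 → QR.
(152/457) = +1 → QR.
(266/457) = +1 → QR.
(417/457) = -1 → non-residue.
Total quadratic residues among the 4: 3.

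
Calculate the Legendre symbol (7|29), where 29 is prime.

Euler's criterion: (7/29) ≡ 7^14 (mod 29).
7^2 ≡ 20 (mod 29)
7^4 ≡ 23 (mod 29)
7^8 ≡ 7 (mod 29)
7^14 = 7^(8+4+2) ≡ 1 (mod 29).
Result is 1, so (7/29) = 1.

1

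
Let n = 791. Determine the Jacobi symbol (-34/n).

-1

First reduce: -34 ≡ 757 (mod 791).
Reciprocity: 757 ≡ 1 and 791 ≡ 3 (mod 4), so (757/791) = +(791/757).
Reduce top mod 757: now compute (34/757).
Pull out 2: since 757 ≡ 5 (mod 8), (2/757) = -1.
Reciprocity: 17 ≡ 1 and 757 ≡ 1 (mod 4), so (17/757) = +(757/17).
Reduce top mod 17: now compute (9/17).
Reciprocity: 9 ≡ 1 and 17 ≡ 1 (mod 4), so (9/17) = +(17/9).
Reduce top mod 9: now compute (8/9).
Pull out 2^3: since 9 ≡ 1 (mod 8), (2/9) = +1, so (2/9)^3 = +1.
Reached (1/9) = 1. Collecting the sign flips along the way, the symbol is -1.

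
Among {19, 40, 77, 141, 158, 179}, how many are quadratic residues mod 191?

3

(19/191) = -1 → non-residue.
(40/191) = +1 → QR.
(77/191) = +1 → QR.
(141/191) = -1 → non-residue.
(158/191) = +1 → QR.
(179/191) = -1 → non-residue.
Total quadratic residues among the 6: 3.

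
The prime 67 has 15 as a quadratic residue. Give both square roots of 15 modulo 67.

22, 45

Since 67 ≡ 3 (mod 4), a square root of 15 is 15^((67+1)/4) = 15^17 mod 67.
Repeated squaring: 15^2≡24, 15^4≡40, 15^8≡59, 15^16≡64 (mod 67).
15^17 = 15^(16+1) ≡ 22 (mod 67).
Check: 22² = 484 ≡ 15 (mod 67). The two roots are 22 and 45.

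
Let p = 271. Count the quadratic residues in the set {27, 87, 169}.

2

(27/271) = -1 → non-residue.
(87/271) = +1 → QR.
(169/271) = +1 → QR.
Total quadratic residues among the 3: 2.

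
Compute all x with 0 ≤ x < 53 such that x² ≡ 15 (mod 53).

53 ≡ 1 (mod 4), so we find a root by search.
Trying successive values, 11² = 121 ≡ 15 (mod 53). The other root is 53 − 11 = 42.

11, 42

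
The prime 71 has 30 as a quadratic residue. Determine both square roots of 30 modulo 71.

32, 39

Since 71 ≡ 3 (mod 4), a square root of 30 is 30^((71+1)/4) = 30^18 mod 71.
Repeated squaring: 30^2≡48, 30^4≡32, 30^8≡30, 30^16≡48 (mod 71).
30^18 = 30^(16+2) ≡ 32 (mod 71).
Check: 32² = 1024 ≡ 30 (mod 71). The two roots are 32 and 39.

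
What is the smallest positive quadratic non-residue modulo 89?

(2/89) = +1, so 2 is a residue.
(3/89) = −1, so 3 is the smallest positive non-residue mod 89.

3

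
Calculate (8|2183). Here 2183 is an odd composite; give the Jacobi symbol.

Pull out 2^3: since 2183 ≡ 7 (mod 8), (2/2183) = +1, so (2/2183)^3 = +1.
Reached (1/2183) = 1. Collecting the sign flips along the way, the symbol is +1.

1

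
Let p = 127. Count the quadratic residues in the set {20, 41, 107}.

(20/127) = -1 → non-residue.
(41/127) = +1 → QR.
(107/127) = +1 → QR.
Total quadratic residues among the 3: 2.

2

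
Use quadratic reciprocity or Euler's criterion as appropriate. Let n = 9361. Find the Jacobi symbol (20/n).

1

Pull out 2^2: since 9361 ≡ 1 (mod 8), (2/9361) = +1, so (2/9361)^2 = +1.
Reciprocity: 5 ≡ 1 and 9361 ≡ 1 (mod 4), so (5/9361) = +(9361/5).
Reduce top mod 5: now compute (1/5).
Reached (1/5) = 1. Collecting the sign flips along the way, the symbol is +1.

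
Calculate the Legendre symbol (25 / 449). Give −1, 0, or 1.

1

Euler's criterion: (25/449) ≡ 25^224 (mod 449).
25^2 ≡ 176 (mod 449)
25^4 ≡ 444 (mod 449)
25^8 ≡ 25 (mod 449)
25^16 ≡ 176 (mod 449)
25^32 ≡ 444 (mod 449)
25^64 ≡ 25 (mod 449)
25^128 ≡ 176 (mod 449)
25^224 = 25^(128+64+32) ≡ 1 (mod 449).
Result is 1, so (25/449) = 1.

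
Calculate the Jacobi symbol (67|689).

Reciprocity: 67 ≡ 3 and 689 ≡ 1 (mod 4), so (67/689) = +(689/67).
Reduce top mod 67: now compute (19/67).
Reciprocity: 19 ≡ 3 and 67 ≡ 3 (mod 4), so (19/67) = −(67/19).
Reduce top mod 19: now compute (10/19).
Pull out 2: since 19 ≡ 3 (mod 8), (2/19) = -1.
Reciprocity: 5 ≡ 1 and 19 ≡ 3 (mod 4), so (5/19) = +(19/5).
Reduce top mod 5: now compute (4/5).
Pull out 2^2: since 5 ≡ 5 (mod 8), (2/5) = -1, so (2/5)^2 = +1.
Reached (1/5) = 1. Collecting the sign flips along the way, the symbol is +1.

1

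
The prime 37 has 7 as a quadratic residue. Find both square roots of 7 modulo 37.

37 ≡ 1 (mod 4), so we find a root by search.
Trying successive values, 9² = 81 ≡ 7 (mod 37). The other root is 37 − 9 = 28.

9, 28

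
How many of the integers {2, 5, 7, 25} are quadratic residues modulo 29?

(2/29) = -1 → non-residue.
(5/29) = +1 → QR.
(7/29) = +1 → QR.
(25/29) = +1 → QR.
Total quadratic residues among the 4: 3.

3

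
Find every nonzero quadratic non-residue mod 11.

2, 6, 7, 8, 10

Square k = 1,…,5 (k and 11−k give the same square):
1²=1, 2²=4, 3²=9, 4²≡5, 5²≡3 (mod 11).
The residues are {1, 3, 4, 5, 9}; the non-residues are the remaining 5 nonzero classes.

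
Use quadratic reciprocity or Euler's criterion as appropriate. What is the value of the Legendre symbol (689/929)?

Reciprocity: 689 ≡ 1 and 929 ≡ 1 (mod 4), so (689/929) = +(929/689).
Reduce top mod 689: now compute (240/689).
Pull out 2^4: since 689 ≡ 1 (mod 8), (2/689) = +1, so (2/689)^4 = +1.
Reciprocity: 15 ≡ 3 and 689 ≡ 1 (mod 4), so (15/689) = +(689/15).
Reduce top mod 15: now compute (14/15).
Pull out 2: since 15 ≡ 7 (mod 8), (2/15) = +1.
Reciprocity: 7 ≡ 3 and 15 ≡ 3 (mod 4), so (7/15) = −(15/7).
Reduce top mod 7: now compute (1/7).
Reached (1/7) = 1. Collecting the sign flips along the way, the symbol is -1.

-1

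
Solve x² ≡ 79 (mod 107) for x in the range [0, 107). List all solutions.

Since 107 ≡ 3 (mod 4), a square root of 79 is 79^((107+1)/4) = 79^27 mod 107.
Repeated squaring: 79^2≡35, 79^4≡48, 79^8≡57, 79^16≡39 (mod 107).
79^27 = 79^(16+8+2+1) ≡ 87 (mod 107).
Check: 87² = 7569 ≡ 79 (mod 107). The two roots are 20 and 87.

20, 87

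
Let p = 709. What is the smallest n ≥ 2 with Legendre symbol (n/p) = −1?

(2/709) = −1, so 2 is the smallest positive non-residue mod 709.

2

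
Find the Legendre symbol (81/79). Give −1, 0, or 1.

Euler's criterion: (81/79) ≡ 2^39 (mod 79).
2^2 ≡ 4 (mod 79)
2^4 ≡ 16 (mod 79)
2^8 ≡ 19 (mod 79)
2^16 ≡ 45 (mod 79)
2^32 ≡ 50 (mod 79)
2^39 = 2^(32+4+2+1) ≡ 1 (mod 79).
Result is 1, so (81/79) = 1.

1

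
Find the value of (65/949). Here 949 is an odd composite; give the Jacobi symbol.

0

Reciprocity: 65 ≡ 1 and 949 ≡ 1 (mod 4), so (65/949) = +(949/65).
Reduce top mod 65: now compute (39/65).
Reciprocity: 39 ≡ 3 and 65 ≡ 1 (mod 4), so (39/65) = +(65/39).
Reduce top mod 39: now compute (26/39).
Pull out 2: since 39 ≡ 7 (mod 8), (2/39) = +1.
Reciprocity: 13 ≡ 1 and 39 ≡ 3 (mod 4), so (13/39) = +(39/13).
Reduce top mod 13: now compute (0/13).
Top reduces to 0: gcd > 1, so the symbol is 0.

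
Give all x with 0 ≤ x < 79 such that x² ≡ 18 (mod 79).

Since 79 ≡ 3 (mod 4), a square root of 18 is 18^((79+1)/4) = 18^20 mod 79.
Repeated squaring: 18^2≡8, 18^4≡64, 18^8≡67, 18^16≡65 (mod 79).
18^20 = 18^(16+4) ≡ 52 (mod 79).
Check: 52² = 2704 ≡ 18 (mod 79). The two roots are 27 and 52.

27, 52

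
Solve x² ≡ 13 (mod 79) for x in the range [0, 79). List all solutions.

31, 48

Since 79 ≡ 3 (mod 4), a square root of 13 is 13^((79+1)/4) = 13^20 mod 79.
Repeated squaring: 13^2≡11, 13^4≡42, 13^8≡26, 13^16≡44 (mod 79).
13^20 = 13^(16+4) ≡ 31 (mod 79).
Check: 31² = 961 ≡ 13 (mod 79). The two roots are 31 and 48.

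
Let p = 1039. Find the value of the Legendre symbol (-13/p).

-1

First reduce: -13 ≡ 1026 (mod 1039).
Pull out 2: since 1039 ≡ 7 (mod 8), (2/1039) = +1.
Reciprocity: 513 ≡ 1 and 1039 ≡ 3 (mod 4), so (513/1039) = +(1039/513).
Reduce top mod 513: now compute (13/513).
Reciprocity: 13 ≡ 1 and 513 ≡ 1 (mod 4), so (13/513) = +(513/13).
Reduce top mod 13: now compute (6/13).
Pull out 2: since 13 ≡ 5 (mod 8), (2/13) = -1.
Reciprocity: 3 ≡ 3 and 13 ≡ 1 (mod 4), so (3/13) = +(13/3).
Reduce top mod 3: now compute (1/3).
Reached (1/3) = 1. Collecting the sign flips along the way, the symbol is -1.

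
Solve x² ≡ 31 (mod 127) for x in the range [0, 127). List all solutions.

Since 127 ≡ 3 (mod 4), a square root of 31 is 31^((127+1)/4) = 31^32 mod 127.
Repeated squaring: 31^2≡72, 31^4≡104, 31^8≡21, 31^16≡60, 31^32≡44 (mod 127).
31^32 = 31^(32) ≡ 44 (mod 127).
Check: 44² = 1936 ≡ 31 (mod 127). The two roots are 44 and 83.

44, 83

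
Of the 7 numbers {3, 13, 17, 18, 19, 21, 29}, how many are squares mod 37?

(3/37) = +1 → QR.
(13/37) = -1 → non-residue.
(17/37) = -1 → non-residue.
(18/37) = -1 → non-residue.
(19/37) = -1 → non-residue.
(21/37) = +1 → QR.
(29/37) = -1 → non-residue.
Total quadratic residues among the 7: 2.

2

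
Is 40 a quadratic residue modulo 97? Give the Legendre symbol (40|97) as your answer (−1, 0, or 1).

Pull out 2^3: since 97 ≡ 1 (mod 8), (2/97) = +1, so (2/97)^3 = +1.
Reciprocity: 5 ≡ 1 and 97 ≡ 1 (mod 4), so (5/97) = +(97/5).
Reduce top mod 5: now compute (2/5).
Pull out 2: since 5 ≡ 5 (mod 8), (2/5) = -1.
Reached (1/5) = 1. Collecting the sign flips along the way, the symbol is -1.

-1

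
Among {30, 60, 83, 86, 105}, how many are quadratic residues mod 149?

(30/149) = +1 → QR.
(60/149) = -1 → non-residue.
(83/149) = -1 → non-residue.
(86/149) = +1 → QR.
(105/149) = -1 → non-residue.
Total quadratic residues among the 5: 2.

2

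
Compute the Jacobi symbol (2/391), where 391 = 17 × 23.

Pull out 2: since 391 ≡ 7 (mod 8), (2/391) = +1.
Reached (1/391) = 1. Collecting the sign flips along the way, the symbol is +1.

1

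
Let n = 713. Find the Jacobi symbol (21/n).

1

Reciprocity: 21 ≡ 1 and 713 ≡ 1 (mod 4), so (21/713) = +(713/21).
Reduce top mod 21: now compute (20/21).
Pull out 2^2: since 21 ≡ 5 (mod 8), (2/21) = -1, so (2/21)^2 = +1.
Reciprocity: 5 ≡ 1 and 21 ≡ 1 (mod 4), so (5/21) = +(21/5).
Reduce top mod 5: now compute (1/5).
Reached (1/5) = 1. Collecting the sign flips along the way, the symbol is +1.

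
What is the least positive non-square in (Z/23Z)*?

(2/23) = +1, so 2 is a residue.
(3/23) = +1, so 3 is a residue.
(4/23) = +1, so 4 is a residue.
(5/23) = −1, so 5 is the smallest positive non-residue mod 23.

5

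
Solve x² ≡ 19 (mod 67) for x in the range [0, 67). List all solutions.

Since 67 ≡ 3 (mod 4), a square root of 19 is 19^((67+1)/4) = 19^17 mod 67.
Repeated squaring: 19^2≡26, 19^4≡6, 19^8≡36, 19^16≡23 (mod 67).
19^17 = 19^(16+1) ≡ 35 (mod 67).
Check: 35² = 1225 ≡ 19 (mod 67). The two roots are 32 and 35.

32, 35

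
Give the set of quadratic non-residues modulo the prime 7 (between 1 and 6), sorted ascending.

3, 5, 6

Square k = 1,…,3 (k and 7−k give the same square):
1²=1, 2²=4, 3²≡2 (mod 7).
The residues are {1, 2, 4}; the non-residues are the remaining 3 nonzero classes.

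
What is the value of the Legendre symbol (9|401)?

Reciprocity: 9 ≡ 1 and 401 ≡ 1 (mod 4), so (9/401) = +(401/9).
Reduce top mod 9: now compute (5/9).
Reciprocity: 5 ≡ 1 and 9 ≡ 1 (mod 4), so (5/9) = +(9/5).
Reduce top mod 5: now compute (4/5).
Pull out 2^2: since 5 ≡ 5 (mod 8), (2/5) = -1, so (2/5)^2 = +1.
Reached (1/5) = 1. Collecting the sign flips along the way, the symbol is +1.

1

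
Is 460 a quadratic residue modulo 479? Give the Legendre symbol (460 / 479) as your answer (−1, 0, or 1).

Euler's criterion: (460/479) ≡ 460^239 (mod 479).
460^2 ≡ 361 (mod 479)
460^4 ≡ 33 (mod 479)
460^8 ≡ 131 (mod 479)
460^16 ≡ 396 (mod 479)
460^32 ≡ 183 (mod 479)
460^64 ≡ 438 (mod 479)
460^128 ≡ 244 (mod 479)
460^239 = 460^(128+64+32+8+4+2+1) ≡ 1 (mod 479).
Result is 1, so (460/479) = 1.

1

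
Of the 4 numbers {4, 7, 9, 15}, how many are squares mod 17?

3

(4/17) = +1 → QR.
(7/17) = -1 → non-residue.
(9/17) = +1 → QR.
(15/17) = +1 → QR.
Total quadratic residues among the 4: 3.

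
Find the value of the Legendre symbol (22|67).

1

Euler's criterion: (22/67) ≡ 22^33 (mod 67).
22^2 ≡ 15 (mod 67)
22^4 ≡ 24 (mod 67)
22^8 ≡ 40 (mod 67)
22^16 ≡ 59 (mod 67)
22^32 ≡ 64 (mod 67)
22^33 = 22^(32+1) ≡ 1 (mod 67).
Result is 1, so (22/67) = 1.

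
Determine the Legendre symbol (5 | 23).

-1

Reciprocity: 5 ≡ 1 and 23 ≡ 3 (mod 4), so (5/23) = +(23/5).
Reduce top mod 5: now compute (3/5).
Reciprocity: 3 ≡ 3 and 5 ≡ 1 (mod 4), so (3/5) = +(5/3).
Reduce top mod 3: now compute (2/3).
Pull out 2: since 3 ≡ 3 (mod 8), (2/3) = -1.
Reached (1/3) = 1. Collecting the sign flips along the way, the symbol is -1.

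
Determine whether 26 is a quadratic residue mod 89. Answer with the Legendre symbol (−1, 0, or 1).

-1

Pull out 2: since 89 ≡ 1 (mod 8), (2/89) = +1.
Reciprocity: 13 ≡ 1 and 89 ≡ 1 (mod 4), so (13/89) = +(89/13).
Reduce top mod 13: now compute (11/13).
Reciprocity: 11 ≡ 3 and 13 ≡ 1 (mod 4), so (11/13) = +(13/11).
Reduce top mod 11: now compute (2/11).
Pull out 2: since 11 ≡ 3 (mod 8), (2/11) = -1.
Reached (1/11) = 1. Collecting the sign flips along the way, the symbol is -1.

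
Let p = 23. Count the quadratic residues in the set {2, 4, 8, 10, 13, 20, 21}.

4

(2/23) = +1 → QR.
(4/23) = +1 → QR.
(8/23) = +1 → QR.
(10/23) = -1 → non-residue.
(13/23) = +1 → QR.
(20/23) = -1 → non-residue.
(21/23) = -1 → non-residue.
Total quadratic residues among the 7: 4.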